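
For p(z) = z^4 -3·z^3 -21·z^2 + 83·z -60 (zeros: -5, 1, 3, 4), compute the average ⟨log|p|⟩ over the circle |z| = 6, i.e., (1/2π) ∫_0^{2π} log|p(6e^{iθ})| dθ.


Zeros: -5, 1, 3, 4; r = 6.
Inside |z| < r: -5, 1, 3, 4. Outside (|z| ≥ r): ∅.
p(0) = -60, so log|p(0)| = log(60) = 4.0943.
Apply Jensen: I(r) = log|p(0)| + Σ_k log(r/|z_k|), summed over zeros inside |z| < r.
  log(r/|z_k|) for z_k = -5: log(6/5) = 0.1823
  log(r/|z_k|) for z_k = 1: log(6/1) = 1.7918
  log(r/|z_k|) for z_k = 3: log(6/3) = 0.6931
  log(r/|z_k|) for z_k = 4: log(6/4) = 0.4055
Sum over inside zeros: 3.0727.
I(r) = log|p(0)| + (inside sum) = 4.0943 + 3.0727 = 7.1670.
Closed form (all zeros inside, monic): I(r) = n·log(r) = 4·log(6) = 7.1670. ✓

I(r) ≈ 7.1670.


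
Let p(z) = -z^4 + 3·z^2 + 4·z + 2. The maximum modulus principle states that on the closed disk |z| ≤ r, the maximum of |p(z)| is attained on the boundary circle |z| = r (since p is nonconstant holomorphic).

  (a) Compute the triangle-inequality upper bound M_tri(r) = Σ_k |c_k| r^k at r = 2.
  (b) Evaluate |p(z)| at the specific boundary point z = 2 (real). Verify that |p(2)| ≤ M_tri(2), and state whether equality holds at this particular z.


Coefficients: c_0 = 2, c_1 = 4, c_2 = 3, c_3 = 0, c_4 = -1. Radius r = 2.
Part (a). Triangle bound: M_tri(r) = Σ_k |c_k| r^k
  = |2|·2^0 + |4|·2^1 + |3|·2^2 + |0|·2^3 + |-1|·2^4
  = 2 + 8 + 12 + 0 + 16 = 38.
This bounds M(r) := max_{|z|=r} |p(z)| from above; equality holds iff all terms c_k z^k can be made to align in phase at a single z on |z|=r.
Part (b). At z = 2 (real, on the circle |z| = r):
  p(2) = (2)·2^0 + (4)·2^1 + (3)·2^2 + (0)·2^3 + (-1)·2^4 = 6.
  |p(2)| = 6.
Check: |p(2)| = 6 ≤ 38 = M_tri(2). ✓ Equality does not hold at z = 2 (the coefficients have mixed signs, so the terms do not all align in phase there).

M_tri(2) = 38; |p(2)| = 6; equality at z=2: no.


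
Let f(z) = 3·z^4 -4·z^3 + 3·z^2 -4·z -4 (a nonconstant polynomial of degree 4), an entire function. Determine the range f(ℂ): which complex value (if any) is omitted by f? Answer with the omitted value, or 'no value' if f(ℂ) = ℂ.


Little Picard bounds the complement of f(ℂ) to at most one point.
For every w ∈ ℂ, the equation p(z) − w = 0 is a nonconstant polynomial in z and hence has at least one root by the fundamental theorem of algebra. So p is surjective onto ℂ, omitting no value.

Omitted value: no value.


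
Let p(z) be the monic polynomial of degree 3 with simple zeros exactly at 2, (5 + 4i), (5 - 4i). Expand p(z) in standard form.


The polynomial is p(z) = ∏_{α ∈ S} (z − α), where S = {2, (5 + 4i), (5 - 4i)}.
Expanding the product yields: p(z) = z^3 -12·z^2 + 61·z -82.
Note conjugate pairs combine to real quadratics: (z − (5+4i))(z − (5−4i)) = z² − 10z + 41.
The resulting polynomial has degree 3 and real coefficients as required.

p(z) = z^3 -12·z^2 + 61·z -82.


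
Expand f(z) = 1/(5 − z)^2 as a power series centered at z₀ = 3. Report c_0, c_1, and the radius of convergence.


Let w = z − z₀, so z = z₀ + w.
Then 5 − z = 5 − (z₀ + w) = (5 − z₀) − w = 2 − w.
f(z) = 1/(2 − w)^2 = (1/(2)^2) · (1 − w/(2))^{−2}.
By the binomial series (1−u)^{−2} = Σ_{n≥0} C(n+1, 1) u^n for |u|<1, with u = w/(2):
  c_n = C(n+1, 1) / (2)^(n+2).
  c_0 = 1/(2)^2 = 1/4.
  c_1 = 2/(2)^3 = 1/4.
The series is valid for |w/d| < 1, i.e. |z − z₀| < |d|.
Radius of convergence: R = |5 − z₀| = |2| = 2 (distance from z₀ to the singularity z = 5).

c_0 = 1/4, c_1 = 1/4; R = 2.


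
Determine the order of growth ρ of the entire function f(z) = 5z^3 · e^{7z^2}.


M(r) = max_{|z|=r} |5|·|z|^3·|e^{7z^2}| = 5·r^3 · e^{7r^2} (the factors attain their maxima compatibly on |z|=r). Then log M(r) = log 5 + 3·log r + 7r^2, dominated by the last term, so log log M(r) ~ 2·log r. The polynomial factor 5z^3 contributes only a log r term and does not affect the order. ρ = 2.
Therefore ρ = 2.

Order ρ = 2.


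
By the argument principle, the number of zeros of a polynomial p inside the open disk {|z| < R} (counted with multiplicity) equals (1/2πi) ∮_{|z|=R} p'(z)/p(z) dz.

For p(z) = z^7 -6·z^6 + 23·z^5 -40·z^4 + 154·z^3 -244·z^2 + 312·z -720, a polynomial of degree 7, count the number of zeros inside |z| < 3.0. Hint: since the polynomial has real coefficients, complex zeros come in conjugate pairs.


The zeros of p are: 2, (-1 + 2i), (-1 - 2i), (0 + 2i), (0 - 2i), (3 + 3i), (3 - 3i).
Their magnitudes are: 2, 2.236, 2.236, 2, 2, 4.243, 4.243.
Zeros with |z| < R = 3.0: 2, (-1 + 2i), (-1 - 2i), (0 + 2i), (0 - 2i).
Count = 5.
By the argument principle, (1/2πi) ∮_{|z|=R} p'(z)/p(z) dz equals exactly this count.

Number of zeros inside |z| < 3.0: 5.


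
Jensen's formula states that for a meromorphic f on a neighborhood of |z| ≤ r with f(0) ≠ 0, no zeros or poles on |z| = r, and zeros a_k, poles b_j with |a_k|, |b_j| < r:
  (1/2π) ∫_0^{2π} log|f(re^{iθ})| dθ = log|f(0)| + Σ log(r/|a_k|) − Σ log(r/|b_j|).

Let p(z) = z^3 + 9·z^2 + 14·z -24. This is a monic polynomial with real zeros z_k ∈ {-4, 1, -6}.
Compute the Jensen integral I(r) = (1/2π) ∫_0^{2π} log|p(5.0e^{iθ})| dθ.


Zeros: -6, -4, 1; r = 5.0.
Inside |z| < r: -4, 1. Outside (|z| ≥ r): -6.
p(0) = -24, so log|p(0)| = log(24) = 3.1781.
Apply Jensen: I(r) = log|p(0)| + Σ_k log(r/|z_k|), summed over zeros inside |z| < r.
  log(r/|z_k|) for z_k = -4: log(5.0/4) = 0.2231
  log(r/|z_k|) for z_k = 1: log(5.0/1) = 1.6094
  Outside zeros (-6) contribute nothing to the Jensen sum.
Sum over inside zeros: 1.8326.
I(r) = log|p(0)| + (inside sum) = 3.1781 + 1.8326 = 5.0106.
Note: since some zeros are outside |z| ≤ r, the simplified n·log(r) form does NOT apply — only the inside zeros contribute.

I(r) ≈ 5.0106.


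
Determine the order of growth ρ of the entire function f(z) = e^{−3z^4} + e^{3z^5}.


Each summand is entire of order 4 and 5 respectively (as in the single-exponential case). The order of a sum is at most the max of the orders, so ρ ≤ 5. For the lower bound: on |z|=r choose arg z so that 3z^5 is real positive; then |e^{3z^5}| = e^{3r^5} while |e^{-3z^4}| ≤ e^{3r^4} = o(e^{3r^5}). So |f| ≥ e^{3r^5}(1 − o(1)) and ρ ≥ 5. Hence ρ = max(4, 5) = 5.
Therefore ρ = 5.

Order ρ = 5.


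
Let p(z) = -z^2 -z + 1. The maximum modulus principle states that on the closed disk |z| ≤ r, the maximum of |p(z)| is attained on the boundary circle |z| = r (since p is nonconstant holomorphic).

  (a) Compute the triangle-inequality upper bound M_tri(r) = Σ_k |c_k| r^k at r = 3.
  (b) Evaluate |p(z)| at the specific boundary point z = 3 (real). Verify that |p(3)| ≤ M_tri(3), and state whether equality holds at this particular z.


Coefficients: c_0 = 1, c_1 = -1, c_2 = -1. Radius r = 3.
Part (a). Triangle bound: M_tri(r) = Σ_k |c_k| r^k
  = |1|·3^0 + |-1|·3^1 + |-1|·3^2
  = 1 + 3 + 9 = 13.
This bounds M(r) := max_{|z|=r} |p(z)| from above; equality holds iff all terms c_k z^k can be made to align in phase at a single z on |z|=r.
Part (b). At z = 3 (real, on the circle |z| = r):
  p(3) = (1)·3^0 + (-1)·3^1 + (-1)·3^2 = -11.
  |p(3)| = 11.
Check: |p(3)| = 11 ≤ 13 = M_tri(3). ✓ Equality does not hold at z = 3 (the coefficients have mixed signs, so the terms do not all align in phase there).

M_tri(3) = 13; |p(3)| = 11; equality at z=3: no.


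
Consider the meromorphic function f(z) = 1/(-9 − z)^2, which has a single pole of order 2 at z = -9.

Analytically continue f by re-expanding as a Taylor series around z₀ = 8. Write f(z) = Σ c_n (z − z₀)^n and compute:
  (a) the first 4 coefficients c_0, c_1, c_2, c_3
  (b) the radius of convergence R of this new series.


Let w = z − z₀, so z = z₀ + w.
Then -9 − z = -9 − (z₀ + w) = (-9 − z₀) − w = -17 − w.
f(z) = 1/(-17 − w)^2 = (1/(-17)^2) · (1 − w/(-17))^{−2}.
By the binomial series (1−u)^{−2} = Σ_{n≥0} C(n+1, 1) u^n for |u|<1, with u = w/(-17):
  c_n = C(n+1, 1) / (-17)^(n+2).
  c_0 = 1/(-17)^2 = 1/289.
  c_1 = 2/(-17)^3 = -2/4913.
  c_2 = 3/(-17)^4 = 3/83521.
  c_3 = 4/(-17)^5 = -4/1419857.
The series is valid for |w/d| < 1, i.e. |z − z₀| < |d|.
Radius of convergence: R = |-9 − z₀| = |-17| = 17 (distance from z₀ to the singularity z = -9).

c_0 = 1/289, c_1 = -2/4913, c_2 = 3/83521, c_3 = -4/1419857; R = 17.


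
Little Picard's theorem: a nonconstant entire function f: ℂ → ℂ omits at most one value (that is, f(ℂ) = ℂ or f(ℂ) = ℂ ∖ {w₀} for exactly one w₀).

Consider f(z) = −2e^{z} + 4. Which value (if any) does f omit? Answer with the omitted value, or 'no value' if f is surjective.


Little Picard bounds the complement of f(ℂ) to at most one point.
e^{z} is never zero on ℂ, so -2·e^{z} takes every value in ℂ ∖ {0}. Adding 4 shifts the range to ℂ ∖ {4}. Thus f omits exactly the value 4.

Omitted value: 4.


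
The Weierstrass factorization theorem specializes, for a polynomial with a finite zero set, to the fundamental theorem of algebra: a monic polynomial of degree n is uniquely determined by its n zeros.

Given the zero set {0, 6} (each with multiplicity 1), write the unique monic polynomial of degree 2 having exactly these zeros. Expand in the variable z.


The polynomial is p(z) = ∏_{α ∈ S} (z − α), where S = {0, 6}.
Expanding the product yields: p(z) = z^2 -6·z.
The resulting polynomial has degree 2 and real coefficients as required.

p(z) = z^2 -6·z.


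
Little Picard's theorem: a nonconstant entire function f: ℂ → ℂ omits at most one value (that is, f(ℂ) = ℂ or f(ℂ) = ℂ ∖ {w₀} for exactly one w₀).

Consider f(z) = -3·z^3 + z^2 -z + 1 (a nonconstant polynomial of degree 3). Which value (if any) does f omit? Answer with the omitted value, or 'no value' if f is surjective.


Little Picard bounds the complement of f(ℂ) to at most one point.
For every w ∈ ℂ, the equation p(z) − w = 0 is a nonconstant polynomial in z and hence has at least one root by the fundamental theorem of algebra. So p is surjective onto ℂ, omitting no value.

Omitted value: no value.


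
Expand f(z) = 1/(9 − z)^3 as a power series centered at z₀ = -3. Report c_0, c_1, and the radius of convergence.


Let w = z − z₀, so z = z₀ + w.
Then 9 − z = 9 − (z₀ + w) = (9 − z₀) − w = 12 − w.
f(z) = 1/(12 − w)^3 = (1/(12)^3) · (1 − w/(12))^{−3}.
By the binomial series (1−u)^{−3} = Σ_{n≥0} C(n+2, 2) u^n for |u|<1, with u = w/(12):
  c_n = C(n+2, 2) / (12)^(n+3).
  c_0 = 1/(12)^3 = 1/1728.
  c_1 = 3/(12)^4 = 1/6912.
The series is valid for |w/d| < 1, i.e. |z − z₀| < |d|.
Radius of convergence: R = |9 − z₀| = |12| = 12 (distance from z₀ to the singularity z = 9).

c_0 = 1/1728, c_1 = 1/6912; R = 12.


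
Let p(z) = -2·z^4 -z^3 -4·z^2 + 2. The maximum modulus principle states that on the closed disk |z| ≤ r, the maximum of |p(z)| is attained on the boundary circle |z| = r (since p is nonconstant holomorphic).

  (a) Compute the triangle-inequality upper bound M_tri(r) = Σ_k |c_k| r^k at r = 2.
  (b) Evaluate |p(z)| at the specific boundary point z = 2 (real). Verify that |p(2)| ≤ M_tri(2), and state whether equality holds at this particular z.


Coefficients: c_0 = 2, c_1 = 0, c_2 = -4, c_3 = -1, c_4 = -2. Radius r = 2.
Part (a). Triangle bound: M_tri(r) = Σ_k |c_k| r^k
  = |2|·2^0 + |0|·2^1 + |-4|·2^2 + |-1|·2^3 + |-2|·2^4
  = 2 + 0 + 16 + 8 + 32 = 58.
This bounds M(r) := max_{|z|=r} |p(z)| from above; equality holds iff all terms c_k z^k can be made to align in phase at a single z on |z|=r.
Part (b). At z = 2 (real, on the circle |z| = r):
  p(2) = (2)·2^0 + (0)·2^1 + (-4)·2^2 + (-1)·2^3 + (-2)·2^4 = -54.
  |p(2)| = 54.
Check: |p(2)| = 54 ≤ 58 = M_tri(2). ✓ Equality does not hold at z = 2 (the coefficients have mixed signs, so the terms do not all align in phase there).

M_tri(2) = 58; |p(2)| = 54; equality at z=2: no.


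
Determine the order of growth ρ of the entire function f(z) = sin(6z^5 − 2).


Write sin(w) = (e^{iw} ± e^{−iw})/(2 or 2i), so |sin(w)| ≤ e^{|w|}. With w = 6z^5 − 2, |w| ≤ 6r^5 + 2 on |z|=r, giving M(r) ≤ e^{6r^5 + 2} and ρ ≤ 5. For the lower bound, choose z on |z|=r with 6z^5 purely imaginary of modulus 6r^5; then |sin(6z^5 − 2)| grows like e^{6r^5}/2, so ρ ≥ 5. Hence ρ = 5.
Therefore ρ = 5.

Order ρ = 5.


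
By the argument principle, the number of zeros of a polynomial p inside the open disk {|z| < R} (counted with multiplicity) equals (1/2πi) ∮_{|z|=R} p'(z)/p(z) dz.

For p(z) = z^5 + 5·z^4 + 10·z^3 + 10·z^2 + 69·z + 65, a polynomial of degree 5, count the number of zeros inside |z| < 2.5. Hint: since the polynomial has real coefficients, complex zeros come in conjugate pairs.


The zeros of p are: -1, (-3 + 2i), (-3 - 2i), (1 + 2i), (1 - 2i).
Their magnitudes are: 1, 3.606, 3.606, 2.236, 2.236.
Zeros with |z| < R = 2.5: -1, (1 + 2i), (1 - 2i).
Count = 3.
By the argument principle, (1/2πi) ∮_{|z|=R} p'(z)/p(z) dz equals exactly this count.

Number of zeros inside |z| < 2.5: 3.


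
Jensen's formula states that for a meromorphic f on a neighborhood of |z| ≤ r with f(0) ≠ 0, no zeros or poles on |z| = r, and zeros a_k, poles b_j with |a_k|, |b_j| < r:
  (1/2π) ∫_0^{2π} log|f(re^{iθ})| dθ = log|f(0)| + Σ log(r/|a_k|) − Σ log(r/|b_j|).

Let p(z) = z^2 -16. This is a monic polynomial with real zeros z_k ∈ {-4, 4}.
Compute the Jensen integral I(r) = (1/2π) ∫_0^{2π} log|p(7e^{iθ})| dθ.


Zeros: -4, 4; r = 7.
Inside |z| < r: -4, 4. Outside (|z| ≥ r): ∅.
p(0) = -16, so log|p(0)| = log(16) = 2.7726.
Apply Jensen: I(r) = log|p(0)| + Σ_k log(r/|z_k|), summed over zeros inside |z| < r.
  log(r/|z_k|) for z_k = -4: log(7/4) = 0.5596
  log(r/|z_k|) for z_k = 4: log(7/4) = 0.5596
Sum over inside zeros: 1.1192.
I(r) = log|p(0)| + (inside sum) = 2.7726 + 1.1192 = 3.8918.
Closed form (all zeros inside, monic): I(r) = n·log(r) = 2·log(7) = 3.8918. ✓

I(r) ≈ 3.8918.


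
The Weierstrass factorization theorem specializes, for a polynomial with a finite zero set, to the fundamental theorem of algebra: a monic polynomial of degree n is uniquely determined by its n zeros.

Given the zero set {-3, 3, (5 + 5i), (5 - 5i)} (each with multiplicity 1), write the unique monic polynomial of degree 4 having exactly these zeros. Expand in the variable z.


The polynomial is p(z) = ∏_{α ∈ S} (z − α), where S = {-3, 3, (5 + 5i), (5 - 5i)}.
Expanding the product yields: p(z) = z^4 -10·z^3 + 41·z^2 + 90·z -450.
Note conjugate pairs combine to real quadratics: (z − (5+5i))(z − (5−5i)) = z² − 10z + 50.
The resulting polynomial has degree 4 and real coefficients as required.

p(z) = z^4 -10·z^3 + 41·z^2 + 90·z -450.


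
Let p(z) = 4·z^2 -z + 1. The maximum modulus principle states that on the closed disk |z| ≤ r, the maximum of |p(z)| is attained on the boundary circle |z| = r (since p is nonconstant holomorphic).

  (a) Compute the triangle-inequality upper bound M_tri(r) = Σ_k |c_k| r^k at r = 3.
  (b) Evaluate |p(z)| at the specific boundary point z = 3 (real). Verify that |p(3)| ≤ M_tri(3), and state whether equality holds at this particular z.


Coefficients: c_0 = 1, c_1 = -1, c_2 = 4. Radius r = 3.
Part (a). Triangle bound: M_tri(r) = Σ_k |c_k| r^k
  = |1|·3^0 + |-1|·3^1 + |4|·3^2
  = 1 + 3 + 36 = 40.
This bounds M(r) := max_{|z|=r} |p(z)| from above; equality holds iff all terms c_k z^k can be made to align in phase at a single z on |z|=r.
Part (b). At z = 3 (real, on the circle |z| = r):
  p(3) = (1)·3^0 + (-1)·3^1 + (4)·3^2 = 34.
  |p(3)| = 34.
Check: |p(3)| = 34 ≤ 40 = M_tri(3). ✓ Equality does not hold at z = 3 (the coefficients have mixed signs, so the terms do not all align in phase there).

M_tri(3) = 40; |p(3)| = 34; equality at z=3: no.


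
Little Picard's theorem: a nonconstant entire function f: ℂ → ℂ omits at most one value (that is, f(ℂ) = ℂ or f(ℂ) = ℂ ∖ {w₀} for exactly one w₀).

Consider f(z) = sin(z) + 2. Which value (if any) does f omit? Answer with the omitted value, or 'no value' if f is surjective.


Little Picard bounds the complement of f(ℂ) to at most one point.
sin is entire and surjective onto ℂ: for every w ∈ ℂ, sin(ζ) = w has a solution ζ ∈ ℂ (e.g., via the complex inverse arcsin). With ζ = z this gives z = ζ/(1). Then 1·sin(z) takes every value in 1·ℂ = ℂ, and adding 2 is a bijection of ℂ. So f is surjective and omits no value. (Note: only on the real line is sin bounded by [−1, 1].)

Omitted value: no value.


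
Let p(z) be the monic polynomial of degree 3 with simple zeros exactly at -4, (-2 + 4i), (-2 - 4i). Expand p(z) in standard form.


The polynomial is p(z) = ∏_{α ∈ S} (z − α), where S = {-4, (-2 + 4i), (-2 - 4i)}.
Expanding the product yields: p(z) = z^3 + 8·z^2 + 36·z + 80.
Note conjugate pairs combine to real quadratics: (z − (-2+4i))(z − (-2−4i)) = z² + 4z + 20.
The resulting polynomial has degree 3 and real coefficients as required.

p(z) = z^3 + 8·z^2 + 36·z + 80.


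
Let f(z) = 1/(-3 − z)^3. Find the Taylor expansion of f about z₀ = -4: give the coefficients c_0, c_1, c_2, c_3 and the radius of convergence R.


Let w = z − z₀, so z = z₀ + w.
Then -3 − z = -3 − (z₀ + w) = (-3 − z₀) − w = 1 − w.
f(z) = 1/(1 − w)^3 = (1/(1)^3) · (1 − w/(1))^{−3}.
By the binomial series (1−u)^{−3} = Σ_{n≥0} C(n+2, 2) u^n for |u|<1, with u = w/(1):
  c_n = C(n+2, 2) / (1)^(n+3).
  c_0 = 1/(1)^3 = 1.
  c_1 = 3/(1)^4 = 3.
  c_2 = 6/(1)^5 = 6.
  c_3 = 10/(1)^6 = 10.
The series is valid for |w/d| < 1, i.e. |z − z₀| < |d|.
Radius of convergence: R = |-3 − z₀| = |1| = 1 (distance from z₀ to the singularity z = -3).

c_0 = 1, c_1 = 3, c_2 = 6, c_3 = 10; R = 1.


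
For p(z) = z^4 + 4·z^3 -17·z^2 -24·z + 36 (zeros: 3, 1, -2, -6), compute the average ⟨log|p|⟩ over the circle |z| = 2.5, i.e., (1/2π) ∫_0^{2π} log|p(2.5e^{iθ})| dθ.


Zeros: -6, -2, 1, 3; r = 2.5.
Inside |z| < r: -2, 1. Outside (|z| ≥ r): -6, 3.
p(0) = 36, so log|p(0)| = log(36) = 3.5835.
Apply Jensen: I(r) = log|p(0)| + Σ_k log(r/|z_k|), summed over zeros inside |z| < r.
  log(r/|z_k|) for z_k = 1: log(2.5/1) = 0.9163
  log(r/|z_k|) for z_k = -2: log(2.5/2) = 0.2231
  Outside zeros (-6, 3) contribute nothing to the Jensen sum.
Sum over inside zeros: 1.1394.
I(r) = log|p(0)| + (inside sum) = 3.5835 + 1.1394 = 4.7230.
Note: since some zeros are outside |z| ≤ r, the simplified n·log(r) form does NOT apply — only the inside zeros contribute.

I(r) ≈ 4.7230.


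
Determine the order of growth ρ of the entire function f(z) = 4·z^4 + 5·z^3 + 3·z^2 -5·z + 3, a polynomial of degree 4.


|f(z)| ≤ Σ|c_k|·r^k = O(r^4) as r → ∞. Polynomial growth is O(e^{r^ε}) for every ε > 0 (since r^4/e^{r^ε} → 0), so ρ ≤ ε for all ε > 0, i.e. ρ = 0. Every nonconstant polynomial has order 0.
Therefore ρ = 0.

Order ρ = 0.


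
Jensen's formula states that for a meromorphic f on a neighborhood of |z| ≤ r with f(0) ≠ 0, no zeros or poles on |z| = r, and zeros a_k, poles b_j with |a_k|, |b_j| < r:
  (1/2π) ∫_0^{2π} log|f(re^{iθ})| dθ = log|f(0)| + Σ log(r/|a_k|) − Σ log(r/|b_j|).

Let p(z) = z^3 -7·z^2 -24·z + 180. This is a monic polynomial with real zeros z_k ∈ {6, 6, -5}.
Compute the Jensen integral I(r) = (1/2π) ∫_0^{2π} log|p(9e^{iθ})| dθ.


Zeros: -5, 6, 6; r = 9.
Inside |z| < r: -5, 6, 6. Outside (|z| ≥ r): ∅.
p(0) = 180, so log|p(0)| = log(180) = 5.1930.
Apply Jensen: I(r) = log|p(0)| + Σ_k log(r/|z_k|), summed over zeros inside |z| < r.
  log(r/|z_k|) for z_k = 6: log(9/6) = 0.4055
  log(r/|z_k|) for z_k = 6: log(9/6) = 0.4055
  log(r/|z_k|) for z_k = -5: log(9/5) = 0.5878
Sum over inside zeros: 1.3987.
I(r) = log|p(0)| + (inside sum) = 5.1930 + 1.3987 = 6.5917.
Closed form (all zeros inside, monic): I(r) = n·log(r) = 3·log(9) = 6.5917. ✓

I(r) ≈ 6.5917.


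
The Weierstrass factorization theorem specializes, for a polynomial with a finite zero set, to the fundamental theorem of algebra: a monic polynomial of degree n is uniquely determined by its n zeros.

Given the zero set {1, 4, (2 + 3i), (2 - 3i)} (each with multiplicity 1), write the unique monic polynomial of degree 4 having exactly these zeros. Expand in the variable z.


The polynomial is p(z) = ∏_{α ∈ S} (z − α), where S = {1, 4, (2 + 3i), (2 - 3i)}.
Expanding the product yields: p(z) = z^4 -9·z^3 + 37·z^2 -81·z + 52.
Note conjugate pairs combine to real quadratics: (z − (2+3i))(z − (2−3i)) = z² − 4z + 13.
The resulting polynomial has degree 4 and real coefficients as required.

p(z) = z^4 -9·z^3 + 37·z^2 -81·z + 52.


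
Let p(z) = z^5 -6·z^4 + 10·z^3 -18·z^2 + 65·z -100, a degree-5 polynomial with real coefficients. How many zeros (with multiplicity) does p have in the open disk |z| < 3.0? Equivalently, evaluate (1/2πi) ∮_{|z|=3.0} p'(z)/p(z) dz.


The zeros of p are: (-1 + 2i), (-1 - 2i), 4, (2 + 1i), (2 - 1i).
Their magnitudes are: 2.236, 2.236, 4, 2.236, 2.236.
Zeros with |z| < R = 3.0: (-1 + 2i), (-1 - 2i), (2 + 1i), (2 - 1i).
Count = 4.
By the argument principle, (1/2πi) ∮_{|z|=R} p'(z)/p(z) dz equals exactly this count.

Number of zeros inside |z| < 3.0: 4.


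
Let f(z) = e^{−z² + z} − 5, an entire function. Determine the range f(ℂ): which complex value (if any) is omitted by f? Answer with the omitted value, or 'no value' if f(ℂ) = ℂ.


Little Picard bounds the complement of f(ℂ) to at most one point.
The exponent g(z) = −z² + z is a nonconstant polynomial, hence surjective onto ℂ. So e^{g(z)} takes every value in {e^w : w ∈ ℂ} = ℂ ∖ {0}. Adding -5 shifts the range to ℂ ∖ {-5}. f omits exactly -5.

Omitted value: -5.


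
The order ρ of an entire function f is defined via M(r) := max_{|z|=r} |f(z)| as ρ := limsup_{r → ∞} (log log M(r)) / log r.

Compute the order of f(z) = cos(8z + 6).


cos(w) is a linear combination of e^{iw} and e^{−iw} (or e^w, e^{−w} in the hyperbolic case), so |cos(w)| ≤ e^{|w|}. With w = 8z + 6, |w| ≤ 8|z| + 6 = 8r + 6 on |z| = r, giving M(r) ≤ e^{8r + 6}, so ρ ≤ 1. On a suitable ray (z = it for sin/cos; z = t for sinh/cosh, t real → ∞), |cos(8z + 6)| grows like e^{8|t|}/2, so ρ ≥ 1. Hence ρ = 1.
Therefore ρ = 1.

Order ρ = 1.


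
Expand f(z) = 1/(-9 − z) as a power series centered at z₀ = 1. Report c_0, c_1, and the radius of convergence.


Let w = z − z₀, so z = z₀ + w.
Then -9 − z = -9 − (z₀ + w) = (-9 − z₀) − w = -10 − w.
f(z) = 1/(-10 − w) = (1/(-10)) · 1/(1 − w/(-10)) = Σ_{n≥0} w^n / (-10)^(n+1).
So c_n = 1/(-10)^(n+1):
  c_0 = 1/(-10)^1 = -1/10.
  c_1 = 1/(-10)^2 = 1/100.
The series is valid for |w/d| < 1, i.e. |z − z₀| < |d|.
Radius of convergence: R = |-9 − z₀| = |-10| = 10 (distance from z₀ to the singularity z = -9).

c_0 = -1/10, c_1 = 1/100; R = 10.


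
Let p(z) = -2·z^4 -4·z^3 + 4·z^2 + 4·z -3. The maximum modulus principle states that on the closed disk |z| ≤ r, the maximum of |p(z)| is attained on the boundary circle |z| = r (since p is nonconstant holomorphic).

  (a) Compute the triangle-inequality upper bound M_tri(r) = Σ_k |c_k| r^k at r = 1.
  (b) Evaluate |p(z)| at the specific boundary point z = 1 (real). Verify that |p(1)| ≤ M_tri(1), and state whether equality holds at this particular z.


Coefficients: c_0 = -3, c_1 = 4, c_2 = 4, c_3 = -4, c_4 = -2. Radius r = 1.
Part (a). Triangle bound: M_tri(r) = Σ_k |c_k| r^k
  = |-3|·1^0 + |4|·1^1 + |4|·1^2 + |-4|·1^3 + |-2|·1^4
  = 3 + 4 + 4 + 4 + 2 = 17.
This bounds M(r) := max_{|z|=r} |p(z)| from above; equality holds iff all terms c_k z^k can be made to align in phase at a single z on |z|=r.
Part (b). At z = 1 (real, on the circle |z| = r):
  p(1) = (-3)·1^0 + (4)·1^1 + (4)·1^2 + (-4)·1^3 + (-2)·1^4 = -1.
  |p(1)| = 1.
Check: |p(1)| = 1 ≤ 17 = M_tri(1). ✓ Equality does not hold at z = 1 (the coefficients have mixed signs, so the terms do not all align in phase there).

M_tri(1) = 17; |p(1)| = 1; equality at z=1: no.


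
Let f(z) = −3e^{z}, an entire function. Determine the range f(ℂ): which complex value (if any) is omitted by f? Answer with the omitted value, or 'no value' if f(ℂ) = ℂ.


Little Picard bounds the complement of f(ℂ) to at most one point.
e^{z} is never zero on ℂ, so -3·e^{z} takes every value in ℂ ∖ {0}. Adding 0 shifts the range to ℂ ∖ {0}. Thus f omits exactly the value 0.

Omitted value: 0.


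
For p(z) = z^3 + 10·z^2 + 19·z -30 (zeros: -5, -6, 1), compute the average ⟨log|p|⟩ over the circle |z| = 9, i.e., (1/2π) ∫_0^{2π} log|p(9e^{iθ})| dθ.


Zeros: -6, -5, 1; r = 9.
Inside |z| < r: -6, -5, 1. Outside (|z| ≥ r): ∅.
p(0) = -30, so log|p(0)| = log(30) = 3.4012.
Apply Jensen: I(r) = log|p(0)| + Σ_k log(r/|z_k|), summed over zeros inside |z| < r.
  log(r/|z_k|) for z_k = -5: log(9/5) = 0.5878
  log(r/|z_k|) for z_k = -6: log(9/6) = 0.4055
  log(r/|z_k|) for z_k = 1: log(9/1) = 2.1972
Sum over inside zeros: 3.1905.
I(r) = log|p(0)| + (inside sum) = 3.4012 + 3.1905 = 6.5917.
Closed form (all zeros inside, monic): I(r) = n·log(r) = 3·log(9) = 6.5917. ✓

I(r) ≈ 6.5917.


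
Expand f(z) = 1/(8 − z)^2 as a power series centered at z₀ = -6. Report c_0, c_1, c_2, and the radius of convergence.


Let w = z − z₀, so z = z₀ + w.
Then 8 − z = 8 − (z₀ + w) = (8 − z₀) − w = 14 − w.
f(z) = 1/(14 − w)^2 = (1/(14)^2) · (1 − w/(14))^{−2}.
By the binomial series (1−u)^{−2} = Σ_{n≥0} C(n+1, 1) u^n for |u|<1, with u = w/(14):
  c_n = C(n+1, 1) / (14)^(n+2).
  c_0 = 1/(14)^2 = 1/196.
  c_1 = 2/(14)^3 = 1/1372.
  c_2 = 3/(14)^4 = 3/38416.
The series is valid for |w/d| < 1, i.e. |z − z₀| < |d|.
Radius of convergence: R = |8 − z₀| = |14| = 14 (distance from z₀ to the singularity z = 8).

c_0 = 1/196, c_1 = 1/1372, c_2 = 3/38416; R = 14.


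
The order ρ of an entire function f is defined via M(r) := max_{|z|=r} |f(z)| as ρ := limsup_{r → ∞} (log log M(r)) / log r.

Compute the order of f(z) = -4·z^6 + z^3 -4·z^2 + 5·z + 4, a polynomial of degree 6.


|f(z)| ≤ Σ|c_k|·r^k = O(r^6) as r → ∞. Polynomial growth is O(e^{r^ε}) for every ε > 0 (since r^6/e^{r^ε} → 0), so ρ ≤ ε for all ε > 0, i.e. ρ = 0. Every nonconstant polynomial has order 0.
Therefore ρ = 0.

Order ρ = 0.


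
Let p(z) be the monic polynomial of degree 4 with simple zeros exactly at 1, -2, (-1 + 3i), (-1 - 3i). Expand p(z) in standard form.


The polynomial is p(z) = ∏_{α ∈ S} (z − α), where S = {1, -2, (-1 + 3i), (-1 - 3i)}.
Expanding the product yields: p(z) = z^4 + 3·z^3 + 10·z^2 + 6·z -20.
Note conjugate pairs combine to real quadratics: (z − (-1+3i))(z − (-1−3i)) = z² + 2z + 10.
The resulting polynomial has degree 4 and real coefficients as required.

p(z) = z^4 + 3·z^3 + 10·z^2 + 6·z -20.


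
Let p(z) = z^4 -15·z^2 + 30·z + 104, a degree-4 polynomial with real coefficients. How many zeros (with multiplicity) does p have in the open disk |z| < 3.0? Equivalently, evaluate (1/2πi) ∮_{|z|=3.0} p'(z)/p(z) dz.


The zeros of p are: (3 + 2i), (3 - 2i), -2, -4.
Their magnitudes are: 3.606, 3.606, 2, 4.
Zeros with |z| < R = 3.0: -2.
Count = 1.
By the argument principle, (1/2πi) ∮_{|z|=R} p'(z)/p(z) dz equals exactly this count.

Number of zeros inside |z| < 3.0: 1.


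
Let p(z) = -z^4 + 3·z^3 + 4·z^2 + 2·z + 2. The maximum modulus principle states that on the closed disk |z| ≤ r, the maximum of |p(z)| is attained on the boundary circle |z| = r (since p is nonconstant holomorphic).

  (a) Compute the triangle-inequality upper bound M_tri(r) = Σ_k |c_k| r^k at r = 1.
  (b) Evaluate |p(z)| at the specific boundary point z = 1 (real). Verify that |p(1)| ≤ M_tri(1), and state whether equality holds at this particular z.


Coefficients: c_0 = 2, c_1 = 2, c_2 = 4, c_3 = 3, c_4 = -1. Radius r = 1.
Part (a). Triangle bound: M_tri(r) = Σ_k |c_k| r^k
  = |2|·1^0 + |2|·1^1 + |4|·1^2 + |3|·1^3 + |-1|·1^4
  = 2 + 2 + 4 + 3 + 1 = 12.
This bounds M(r) := max_{|z|=r} |p(z)| from above; equality holds iff all terms c_k z^k can be made to align in phase at a single z on |z|=r.
Part (b). At z = 1 (real, on the circle |z| = r):
  p(1) = (2)·1^0 + (2)·1^1 + (4)·1^2 + (3)·1^3 + (-1)·1^4 = 10.
  |p(1)| = 10.
Check: |p(1)| = 10 ≤ 12 = M_tri(1). ✓ Equality does not hold at z = 1 (the coefficients have mixed signs, so the terms do not all align in phase there).

M_tri(1) = 12; |p(1)| = 10; equality at z=1: no.


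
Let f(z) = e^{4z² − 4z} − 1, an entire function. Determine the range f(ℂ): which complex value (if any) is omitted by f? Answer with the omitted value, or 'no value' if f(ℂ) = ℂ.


Little Picard bounds the complement of f(ℂ) to at most one point.
The exponent g(z) = 4z² − 4z is a nonconstant polynomial, hence surjective onto ℂ. So e^{g(z)} takes every value in {e^w : w ∈ ℂ} = ℂ ∖ {0}. Adding -1 shifts the range to ℂ ∖ {-1}. f omits exactly -1.

Omitted value: -1.


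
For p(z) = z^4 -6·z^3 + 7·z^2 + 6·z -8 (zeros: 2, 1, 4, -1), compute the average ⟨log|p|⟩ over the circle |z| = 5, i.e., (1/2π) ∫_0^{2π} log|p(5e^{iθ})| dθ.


Zeros: -1, 1, 2, 4; r = 5.
Inside |z| < r: -1, 1, 2, 4. Outside (|z| ≥ r): ∅.
p(0) = -8, so log|p(0)| = log(8) = 2.0794.
Apply Jensen: I(r) = log|p(0)| + Σ_k log(r/|z_k|), summed over zeros inside |z| < r.
  log(r/|z_k|) for z_k = 2: log(5/2) = 0.9163
  log(r/|z_k|) for z_k = 1: log(5/1) = 1.6094
  log(r/|z_k|) for z_k = 4: log(5/4) = 0.2231
  log(r/|z_k|) for z_k = -1: log(5/1) = 1.6094
Sum over inside zeros: 4.3583.
I(r) = log|p(0)| + (inside sum) = 2.0794 + 4.3583 = 6.4378.
Closed form (all zeros inside, monic): I(r) = n·log(r) = 4·log(5) = 6.4378. ✓

I(r) ≈ 6.4378.


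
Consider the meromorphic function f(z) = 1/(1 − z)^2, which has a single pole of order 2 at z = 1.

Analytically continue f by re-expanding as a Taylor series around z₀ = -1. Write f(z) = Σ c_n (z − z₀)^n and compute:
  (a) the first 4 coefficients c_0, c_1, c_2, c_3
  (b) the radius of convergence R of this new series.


Let w = z − z₀, so z = z₀ + w.
Then 1 − z = 1 − (z₀ + w) = (1 − z₀) − w = 2 − w.
f(z) = 1/(2 − w)^2 = (1/(2)^2) · (1 − w/(2))^{−2}.
By the binomial series (1−u)^{−2} = Σ_{n≥0} C(n+1, 1) u^n for |u|<1, with u = w/(2):
  c_n = C(n+1, 1) / (2)^(n+2).
  c_0 = 1/(2)^2 = 1/4.
  c_1 = 2/(2)^3 = 1/4.
  c_2 = 3/(2)^4 = 3/16.
  c_3 = 4/(2)^5 = 1/8.
The series is valid for |w/d| < 1, i.e. |z − z₀| < |d|.
Radius of convergence: R = |1 − z₀| = |2| = 2 (distance from z₀ to the singularity z = 1).

c_0 = 1/4, c_1 = 1/4, c_2 = 3/16, c_3 = 1/8; R = 2.


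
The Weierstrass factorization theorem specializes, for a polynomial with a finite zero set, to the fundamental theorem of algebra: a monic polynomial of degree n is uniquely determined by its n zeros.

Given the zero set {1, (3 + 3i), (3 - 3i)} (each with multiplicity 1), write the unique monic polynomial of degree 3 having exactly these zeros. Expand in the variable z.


The polynomial is p(z) = ∏_{α ∈ S} (z − α), where S = {1, (3 + 3i), (3 - 3i)}.
Expanding the product yields: p(z) = z^3 -7·z^2 + 24·z -18.
Note conjugate pairs combine to real quadratics: (z − (3+3i))(z − (3−3i)) = z² − 6z + 18.
The resulting polynomial has degree 3 and real coefficients as required.

p(z) = z^3 -7·z^2 + 24·z -18.


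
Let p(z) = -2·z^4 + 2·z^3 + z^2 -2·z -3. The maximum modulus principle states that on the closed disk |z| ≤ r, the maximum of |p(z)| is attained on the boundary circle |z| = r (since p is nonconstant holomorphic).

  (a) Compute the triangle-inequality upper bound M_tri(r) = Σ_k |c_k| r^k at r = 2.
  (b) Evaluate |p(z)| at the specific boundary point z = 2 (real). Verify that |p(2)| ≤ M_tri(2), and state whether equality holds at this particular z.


Coefficients: c_0 = -3, c_1 = -2, c_2 = 1, c_3 = 2, c_4 = -2. Radius r = 2.
Part (a). Triangle bound: M_tri(r) = Σ_k |c_k| r^k
  = |-3|·2^0 + |-2|·2^1 + |1|·2^2 + |2|·2^3 + |-2|·2^4
  = 3 + 4 + 4 + 16 + 32 = 59.
This bounds M(r) := max_{|z|=r} |p(z)| from above; equality holds iff all terms c_k z^k can be made to align in phase at a single z on |z|=r.
Part (b). At z = 2 (real, on the circle |z| = r):
  p(2) = (-3)·2^0 + (-2)·2^1 + (1)·2^2 + (2)·2^3 + (-2)·2^4 = -19.
  |p(2)| = 19.
Check: |p(2)| = 19 ≤ 59 = M_tri(2). ✓ Equality does not hold at z = 2 (the coefficients have mixed signs, so the terms do not all align in phase there).

M_tri(2) = 59; |p(2)| = 19; equality at z=2: no.


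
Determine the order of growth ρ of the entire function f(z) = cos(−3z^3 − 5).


Write cos(w) = (e^{iw} ± e^{−iw})/(2 or 2i), so |cos(w)| ≤ e^{|w|}. With w = −3z^3 − 5, |w| ≤ 3r^3 + 5 on |z|=r, giving M(r) ≤ e^{3r^3 + 5} and ρ ≤ 3. For the lower bound, choose z on |z|=r with -3z^3 purely imaginary of modulus 3r^3; then |cos(−3z^3 − 5)| grows like e^{3r^3}/2, so ρ ≥ 3. Hence ρ = 3.
Therefore ρ = 3.

Order ρ = 3.


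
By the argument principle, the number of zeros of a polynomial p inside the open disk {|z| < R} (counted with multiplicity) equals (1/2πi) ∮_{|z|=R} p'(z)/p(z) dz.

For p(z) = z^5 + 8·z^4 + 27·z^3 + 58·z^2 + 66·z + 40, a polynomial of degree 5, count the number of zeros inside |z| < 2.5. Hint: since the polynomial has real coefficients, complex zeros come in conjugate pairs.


The zeros of p are: -4, (-1 + 2i), (-1 - 2i), (-1 + 1i), (-1 - 1i).
Their magnitudes are: 4, 2.236, 2.236, 1.414, 1.414.
Zeros with |z| < R = 2.5: (-1 + 2i), (-1 - 2i), (-1 + 1i), (-1 - 1i).
Count = 4.
By the argument principle, (1/2πi) ∮_{|z|=R} p'(z)/p(z) dz equals exactly this count.

Number of zeros inside |z| < 2.5: 4.


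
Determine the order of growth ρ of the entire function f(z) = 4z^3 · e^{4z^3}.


M(r) = max_{|z|=r} |4|·|z|^3·|e^{4z^3}| = 4·r^3 · e^{4r^3} (the factors attain their maxima compatibly on |z|=r). Then log M(r) = log 4 + 3·log r + 4r^3, dominated by the last term, so log log M(r) ~ 3·log r. The polynomial factor 4z^3 contributes only a log r term and does not affect the order. ρ = 3.
Therefore ρ = 3.

Order ρ = 3.


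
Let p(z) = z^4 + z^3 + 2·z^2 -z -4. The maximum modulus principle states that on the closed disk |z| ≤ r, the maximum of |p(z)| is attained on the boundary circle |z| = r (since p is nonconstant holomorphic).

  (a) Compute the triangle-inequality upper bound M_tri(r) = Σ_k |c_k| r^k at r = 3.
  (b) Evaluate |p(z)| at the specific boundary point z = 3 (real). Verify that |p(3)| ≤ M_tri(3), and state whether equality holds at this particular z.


Coefficients: c_0 = -4, c_1 = -1, c_2 = 2, c_3 = 1, c_4 = 1. Radius r = 3.
Part (a). Triangle bound: M_tri(r) = Σ_k |c_k| r^k
  = |-4|·3^0 + |-1|·3^1 + |2|·3^2 + |1|·3^3 + |1|·3^4
  = 4 + 3 + 18 + 27 + 81 = 133.
This bounds M(r) := max_{|z|=r} |p(z)| from above; equality holds iff all terms c_k z^k can be made to align in phase at a single z on |z|=r.
Part (b). At z = 3 (real, on the circle |z| = r):
  p(3) = (-4)·3^0 + (-1)·3^1 + (2)·3^2 + (1)·3^3 + (1)·3^4 = 119.
  |p(3)| = 119.
Check: |p(3)| = 119 ≤ 133 = M_tri(3). ✓ Equality does not hold at z = 3 (the coefficients have mixed signs, so the terms do not all align in phase there).

M_tri(3) = 133; |p(3)| = 119; equality at z=3: no.


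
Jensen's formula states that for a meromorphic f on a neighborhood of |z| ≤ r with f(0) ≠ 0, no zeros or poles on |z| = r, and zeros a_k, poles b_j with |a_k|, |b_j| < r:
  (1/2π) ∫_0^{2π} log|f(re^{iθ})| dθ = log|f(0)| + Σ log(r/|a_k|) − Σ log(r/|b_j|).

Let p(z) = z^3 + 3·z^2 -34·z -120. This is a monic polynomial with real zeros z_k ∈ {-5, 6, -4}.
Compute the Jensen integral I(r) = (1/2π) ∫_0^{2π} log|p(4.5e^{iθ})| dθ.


Zeros: -5, -4, 6; r = 4.5.
Inside |z| < r: -4. Outside (|z| ≥ r): -5, 6.
p(0) = -120, so log|p(0)| = log(120) = 4.7875.
Apply Jensen: I(r) = log|p(0)| + Σ_k log(r/|z_k|), summed over zeros inside |z| < r.
  log(r/|z_k|) for z_k = -4: log(4.5/4) = 0.1178
  Outside zeros (-5, 6) contribute nothing to the Jensen sum.
Sum over inside zeros: 0.1178.
I(r) = log|p(0)| + (inside sum) = 4.7875 + 0.1178 = 4.9053.
Note: since some zeros are outside |z| ≤ r, the simplified n·log(r) form does NOT apply — only the inside zeros contribute.

I(r) ≈ 4.9053.


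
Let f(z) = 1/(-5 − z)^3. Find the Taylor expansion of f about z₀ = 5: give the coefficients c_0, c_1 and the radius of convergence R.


Let w = z − z₀, so z = z₀ + w.
Then -5 − z = -5 − (z₀ + w) = (-5 − z₀) − w = -10 − w.
f(z) = 1/(-10 − w)^3 = (1/(-10)^3) · (1 − w/(-10))^{−3}.
By the binomial series (1−u)^{−3} = Σ_{n≥0} C(n+2, 2) u^n for |u|<1, with u = w/(-10):
  c_n = C(n+2, 2) / (-10)^(n+3).
  c_0 = 1/(-10)^3 = -1/1000.
  c_1 = 3/(-10)^4 = 3/10000.
The series is valid for |w/d| < 1, i.e. |z − z₀| < |d|.
Radius of convergence: R = |-5 − z₀| = |-10| = 10 (distance from z₀ to the singularity z = -5).

c_0 = -1/1000, c_1 = 3/10000; R = 10.


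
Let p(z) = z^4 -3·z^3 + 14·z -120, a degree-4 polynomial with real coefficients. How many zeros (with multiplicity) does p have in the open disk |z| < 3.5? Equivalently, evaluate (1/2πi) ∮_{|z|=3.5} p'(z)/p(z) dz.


The zeros of p are: 4, (1 + 3i), (1 - 3i), -3.
Their magnitudes are: 4, 3.162, 3.162, 3.
Zeros with |z| < R = 3.5: (1 + 3i), (1 - 3i), -3.
Count = 3.
By the argument principle, (1/2πi) ∮_{|z|=R} p'(z)/p(z) dz equals exactly this count.

Number of zeros inside |z| < 3.5: 3.


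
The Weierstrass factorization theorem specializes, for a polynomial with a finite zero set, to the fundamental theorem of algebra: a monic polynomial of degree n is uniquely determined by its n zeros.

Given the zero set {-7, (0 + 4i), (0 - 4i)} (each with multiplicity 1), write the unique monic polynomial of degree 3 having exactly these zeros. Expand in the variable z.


The polynomial is p(z) = ∏_{α ∈ S} (z − α), where S = {-7, (0 + 4i), (0 - 4i)}.
Expanding the product yields: p(z) = z^3 + 7·z^2 + 16·z + 112.
Note conjugate pairs combine to real quadratics: (z − (0+4i))(z − (0−4i)) = z² + 16.
The resulting polynomial has degree 3 and real coefficients as required.

p(z) = z^3 + 7·z^2 + 16·z + 112.


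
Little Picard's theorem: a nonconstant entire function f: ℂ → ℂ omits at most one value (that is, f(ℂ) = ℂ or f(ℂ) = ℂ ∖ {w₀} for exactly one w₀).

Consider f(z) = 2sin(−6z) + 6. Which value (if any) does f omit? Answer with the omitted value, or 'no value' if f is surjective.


Little Picard bounds the complement of f(ℂ) to at most one point.
sin is entire and surjective onto ℂ: for every w ∈ ℂ, sin(ζ) = w has a solution ζ ∈ ℂ (e.g., via the complex inverse arcsin). With ζ = −6z this gives z = ζ/(-6). Then 2·sin(−6z) takes every value in 2·ℂ = ℂ, and adding 6 is a bijection of ℂ. So f is surjective and omits no value. (Note: only on the real line is sin bounded by [−1, 1].)

Omitted value: no value.


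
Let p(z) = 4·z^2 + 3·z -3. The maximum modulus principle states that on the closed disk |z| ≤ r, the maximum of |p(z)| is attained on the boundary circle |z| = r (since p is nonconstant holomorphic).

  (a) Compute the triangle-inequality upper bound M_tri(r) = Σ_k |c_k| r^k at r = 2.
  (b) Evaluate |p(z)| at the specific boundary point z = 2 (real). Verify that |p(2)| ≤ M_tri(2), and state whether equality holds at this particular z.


Coefficients: c_0 = -3, c_1 = 3, c_2 = 4. Radius r = 2.
Part (a). Triangle bound: M_tri(r) = Σ_k |c_k| r^k
  = |-3|·2^0 + |3|·2^1 + |4|·2^2
  = 3 + 6 + 16 = 25.
This bounds M(r) := max_{|z|=r} |p(z)| from above; equality holds iff all terms c_k z^k can be made to align in phase at a single z on |z|=r.
Part (b). At z = 2 (real, on the circle |z| = r):
  p(2) = (-3)·2^0 + (3)·2^1 + (4)·2^2 = 19.
  |p(2)| = 19.
Check: |p(2)| = 19 ≤ 25 = M_tri(2). ✓ Equality does not hold at z = 2 (the coefficients have mixed signs, so the terms do not all align in phase there).

M_tri(2) = 25; |p(2)| = 19; equality at z=2: no.
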